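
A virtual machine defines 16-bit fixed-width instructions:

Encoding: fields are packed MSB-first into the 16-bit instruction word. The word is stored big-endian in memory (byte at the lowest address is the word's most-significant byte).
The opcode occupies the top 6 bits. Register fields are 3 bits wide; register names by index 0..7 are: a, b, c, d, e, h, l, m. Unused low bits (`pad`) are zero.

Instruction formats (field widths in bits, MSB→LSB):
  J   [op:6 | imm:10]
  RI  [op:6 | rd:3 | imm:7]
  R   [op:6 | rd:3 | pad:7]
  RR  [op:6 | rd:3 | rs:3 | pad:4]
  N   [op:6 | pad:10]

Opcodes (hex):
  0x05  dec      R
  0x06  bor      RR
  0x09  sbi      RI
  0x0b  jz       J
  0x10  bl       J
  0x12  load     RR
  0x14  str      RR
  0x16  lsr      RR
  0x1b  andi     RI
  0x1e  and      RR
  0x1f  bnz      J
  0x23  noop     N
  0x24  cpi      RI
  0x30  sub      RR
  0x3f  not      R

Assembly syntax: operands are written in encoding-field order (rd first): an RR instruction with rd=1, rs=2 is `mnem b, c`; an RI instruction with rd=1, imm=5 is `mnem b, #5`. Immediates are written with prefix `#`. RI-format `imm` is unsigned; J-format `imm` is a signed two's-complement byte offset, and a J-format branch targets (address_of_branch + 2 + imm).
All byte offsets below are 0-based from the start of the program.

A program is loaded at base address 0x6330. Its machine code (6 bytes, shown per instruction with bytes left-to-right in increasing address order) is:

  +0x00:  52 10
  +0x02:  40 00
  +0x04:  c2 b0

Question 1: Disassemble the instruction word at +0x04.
sub h, d

@+04  big-endian(c2 b0) = 0xc2b0
  op=0xc2b0>>10=0x30 ⇒ sub (RR)
  rd@[9:7]=0x5 ⇒ h
  rs@[6:4]=0x3 ⇒ d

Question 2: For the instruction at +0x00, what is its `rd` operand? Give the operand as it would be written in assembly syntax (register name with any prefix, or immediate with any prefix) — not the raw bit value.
e

+0x00: 52 10 ⇒ word 0x5210 (big)
  opcode bits[15:10]=0x14: str/RR
  [9:7] rd=4 = e
  [6:4] rs=1 = b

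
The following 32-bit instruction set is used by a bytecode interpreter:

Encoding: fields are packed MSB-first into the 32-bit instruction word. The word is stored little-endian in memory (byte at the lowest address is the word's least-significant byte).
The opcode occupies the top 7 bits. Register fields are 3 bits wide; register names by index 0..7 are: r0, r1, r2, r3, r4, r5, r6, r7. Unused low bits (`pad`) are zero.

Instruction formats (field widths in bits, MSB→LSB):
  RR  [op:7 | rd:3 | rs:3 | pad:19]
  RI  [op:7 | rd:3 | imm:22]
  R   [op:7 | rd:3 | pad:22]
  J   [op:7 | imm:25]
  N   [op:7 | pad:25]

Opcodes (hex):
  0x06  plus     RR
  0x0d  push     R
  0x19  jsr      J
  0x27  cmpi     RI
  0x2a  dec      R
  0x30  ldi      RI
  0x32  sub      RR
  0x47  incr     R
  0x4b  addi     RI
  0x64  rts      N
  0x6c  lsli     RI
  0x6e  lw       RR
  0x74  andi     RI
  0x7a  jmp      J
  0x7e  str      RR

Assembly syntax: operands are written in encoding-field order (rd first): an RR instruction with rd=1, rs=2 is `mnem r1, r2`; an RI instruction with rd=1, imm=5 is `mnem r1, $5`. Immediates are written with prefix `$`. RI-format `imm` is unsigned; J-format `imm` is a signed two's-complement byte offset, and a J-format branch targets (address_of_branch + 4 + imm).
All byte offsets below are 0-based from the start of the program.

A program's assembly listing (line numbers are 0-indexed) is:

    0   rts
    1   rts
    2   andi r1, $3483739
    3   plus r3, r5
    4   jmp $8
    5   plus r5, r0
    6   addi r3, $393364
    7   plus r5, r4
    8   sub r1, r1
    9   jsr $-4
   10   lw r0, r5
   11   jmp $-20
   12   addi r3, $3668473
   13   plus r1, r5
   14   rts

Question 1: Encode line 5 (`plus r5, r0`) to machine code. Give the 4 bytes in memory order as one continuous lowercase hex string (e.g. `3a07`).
0000400d

line 5 (plus): pack op=0x6:7|rd=5:3|rs=0:3|pad=0:19 = 0x0d400000; little→ 00 00 40 0d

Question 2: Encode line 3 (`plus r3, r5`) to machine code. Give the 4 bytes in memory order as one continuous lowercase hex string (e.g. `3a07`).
3. plus fields op=0x6:7|rd=3:3|rs=5:3|pad=0:19 → word 0ce80000h → 00 00 e8 0c

0000e80c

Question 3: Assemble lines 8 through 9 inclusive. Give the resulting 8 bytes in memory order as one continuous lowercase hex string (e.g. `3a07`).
8. sub fields op=0x32:7|rd=1:3|rs=1:3|pad=0:19 → word 64480000h → 00 00 48 64
9. jsr fields op=0x19:7|imm=-4:25 → word 33fffffch → fc ff ff 33

00004864fcffff33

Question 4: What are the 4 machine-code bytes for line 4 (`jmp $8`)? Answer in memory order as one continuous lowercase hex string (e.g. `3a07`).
080000f4

L4: jmp op=0x7a:7|imm=8:25 ⇒ 0xf4000008 ⇒ little 08 00 00 f4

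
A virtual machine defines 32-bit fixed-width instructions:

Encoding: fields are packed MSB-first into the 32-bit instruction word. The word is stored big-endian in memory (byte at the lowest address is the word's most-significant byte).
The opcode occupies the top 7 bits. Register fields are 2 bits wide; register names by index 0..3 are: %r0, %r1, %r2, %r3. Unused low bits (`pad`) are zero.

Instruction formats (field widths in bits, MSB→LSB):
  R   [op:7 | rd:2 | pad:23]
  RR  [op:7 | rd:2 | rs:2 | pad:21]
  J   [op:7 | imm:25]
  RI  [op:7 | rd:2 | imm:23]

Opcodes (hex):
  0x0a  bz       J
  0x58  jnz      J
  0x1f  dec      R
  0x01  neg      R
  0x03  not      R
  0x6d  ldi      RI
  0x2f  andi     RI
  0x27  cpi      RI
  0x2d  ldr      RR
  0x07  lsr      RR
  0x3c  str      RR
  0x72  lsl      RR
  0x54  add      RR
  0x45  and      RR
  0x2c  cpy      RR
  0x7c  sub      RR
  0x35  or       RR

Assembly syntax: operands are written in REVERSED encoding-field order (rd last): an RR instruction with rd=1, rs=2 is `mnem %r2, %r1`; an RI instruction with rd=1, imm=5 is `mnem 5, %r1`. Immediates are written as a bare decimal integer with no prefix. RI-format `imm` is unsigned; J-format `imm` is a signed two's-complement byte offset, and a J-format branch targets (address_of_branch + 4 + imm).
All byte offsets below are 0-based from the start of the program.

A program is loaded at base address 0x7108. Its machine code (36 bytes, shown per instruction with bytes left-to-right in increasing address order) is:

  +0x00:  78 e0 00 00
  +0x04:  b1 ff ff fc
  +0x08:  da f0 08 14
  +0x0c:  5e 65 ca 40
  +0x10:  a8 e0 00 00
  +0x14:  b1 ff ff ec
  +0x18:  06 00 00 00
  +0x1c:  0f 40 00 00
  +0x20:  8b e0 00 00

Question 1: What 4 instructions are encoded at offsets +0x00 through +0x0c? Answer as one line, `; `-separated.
str %r3, %r1; jnz -4; ldi 7342100, %r1; andi 6670912, %r0

off 0x00: read 78 e0 00 00 as big → 0x78e00000
  op=0x78e00000>>25=0x3c ⇒ str (RR)
  [24:23] rd=1 = %r1
  [22:21] rs=3 = %r3
off 0x04: read b1 ff ff fc as big → 0xb1fffffc
  op=0xb1fffffc>>25=0x58 ⇒ jnz (J)
  [24:0] imm=33554428 (s25→-4) = -4
off 0x08: read da f0 08 14 as big → 0xdaf00814
  op=0xdaf00814>>25=0x6d ⇒ ldi (RI)
  [24:23] rd=1 = %r1
  [22:0] imm=7342100 = 7342100
off 0x0c: read 5e 65 ca 40 as big → 0x5e65ca40
  op=0x5e65ca40>>25=0x2f ⇒ andi (RI)
  [24:23] rd=0 = %r0
  [22:0] imm=6670912 = 6670912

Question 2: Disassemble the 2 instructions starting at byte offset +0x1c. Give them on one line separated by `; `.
off 0x1c: read 0f 40 00 00 as big → 0x0f400000
  op=0x0f400000>>25=0x7 ⇒ lsr (RR)
  rd: (w>>23)&0x3=0x2 → %r2
  rs: (w>>21)&0x3=0x2 → %r2
off 0x20: read 8b e0 00 00 as big → 0x8be00000
  op=0x8be00000>>25=0x45 ⇒ and (RR)
  rd: (w>>23)&0x3=0x3 → %r3
  rs: (w>>21)&0x3=0x3 → %r3

lsr %r2, %r2; and %r3, %r3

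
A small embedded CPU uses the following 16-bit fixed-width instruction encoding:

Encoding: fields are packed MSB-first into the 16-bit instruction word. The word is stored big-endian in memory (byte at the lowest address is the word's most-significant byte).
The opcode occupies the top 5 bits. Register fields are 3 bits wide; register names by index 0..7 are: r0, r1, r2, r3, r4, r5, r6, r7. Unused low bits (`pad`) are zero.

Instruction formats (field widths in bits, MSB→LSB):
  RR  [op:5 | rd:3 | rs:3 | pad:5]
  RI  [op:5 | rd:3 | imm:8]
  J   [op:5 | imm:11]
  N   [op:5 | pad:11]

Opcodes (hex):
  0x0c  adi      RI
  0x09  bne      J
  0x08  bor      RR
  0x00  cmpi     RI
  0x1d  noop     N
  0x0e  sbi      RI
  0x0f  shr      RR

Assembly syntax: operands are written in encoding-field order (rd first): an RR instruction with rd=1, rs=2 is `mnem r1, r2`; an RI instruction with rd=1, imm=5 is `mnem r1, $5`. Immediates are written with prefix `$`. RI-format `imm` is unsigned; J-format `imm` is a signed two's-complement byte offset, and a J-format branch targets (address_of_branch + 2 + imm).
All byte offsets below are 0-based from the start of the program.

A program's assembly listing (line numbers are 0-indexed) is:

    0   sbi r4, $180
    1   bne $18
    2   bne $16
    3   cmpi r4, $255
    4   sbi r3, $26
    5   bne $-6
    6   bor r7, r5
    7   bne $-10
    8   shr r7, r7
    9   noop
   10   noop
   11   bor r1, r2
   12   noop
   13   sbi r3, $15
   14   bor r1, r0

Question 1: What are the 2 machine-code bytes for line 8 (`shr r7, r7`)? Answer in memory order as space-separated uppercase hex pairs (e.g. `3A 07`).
7F E0

line 8 (shr): pack op=0xf:5|rd=7:3|rs=7:3|pad=0:5 = 0x7fe0; big→ 7f e0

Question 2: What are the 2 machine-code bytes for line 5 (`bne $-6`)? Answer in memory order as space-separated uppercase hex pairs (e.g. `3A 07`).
4F FA

L5: bne op=0x9:5|imm=-6:11 ⇒ 0x4ffa ⇒ big 4f fa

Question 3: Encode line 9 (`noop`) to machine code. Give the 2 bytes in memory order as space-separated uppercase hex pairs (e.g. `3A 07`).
9. noop fields op=0x1d:5|pad=0:11 → word e800h → e8 00

E8 00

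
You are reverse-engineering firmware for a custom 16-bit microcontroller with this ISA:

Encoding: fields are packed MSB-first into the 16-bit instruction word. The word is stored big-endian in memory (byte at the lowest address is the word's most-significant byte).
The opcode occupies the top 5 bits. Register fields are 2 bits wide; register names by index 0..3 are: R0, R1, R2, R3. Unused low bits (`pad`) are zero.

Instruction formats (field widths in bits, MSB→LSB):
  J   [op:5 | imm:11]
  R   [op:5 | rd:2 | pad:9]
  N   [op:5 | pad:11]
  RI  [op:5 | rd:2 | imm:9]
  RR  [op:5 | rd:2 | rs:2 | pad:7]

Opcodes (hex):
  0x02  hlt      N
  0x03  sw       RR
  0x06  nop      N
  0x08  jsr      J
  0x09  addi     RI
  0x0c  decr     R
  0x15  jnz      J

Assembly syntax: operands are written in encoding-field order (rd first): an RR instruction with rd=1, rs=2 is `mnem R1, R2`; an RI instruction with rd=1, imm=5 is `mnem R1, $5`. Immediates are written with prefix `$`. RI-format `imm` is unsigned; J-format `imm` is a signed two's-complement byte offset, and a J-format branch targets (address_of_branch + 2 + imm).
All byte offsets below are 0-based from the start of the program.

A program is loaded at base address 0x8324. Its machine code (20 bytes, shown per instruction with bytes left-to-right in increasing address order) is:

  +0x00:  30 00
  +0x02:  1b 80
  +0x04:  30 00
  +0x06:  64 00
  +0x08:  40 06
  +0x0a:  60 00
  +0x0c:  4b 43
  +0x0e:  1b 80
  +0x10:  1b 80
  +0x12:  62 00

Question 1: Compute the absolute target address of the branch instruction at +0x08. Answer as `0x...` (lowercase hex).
0x8334

off 0x08: read 40 06 as big → 0x4006
  opcode bits[15:11]=0x8: jsr/J
  imm@[10:0]=0x6 ⇒ $6
  target = base 0x8324 + off 0x08 + 2 + imm 6 = 0x8334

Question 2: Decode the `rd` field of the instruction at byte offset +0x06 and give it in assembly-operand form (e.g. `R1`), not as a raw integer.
[06] 64 00 → 0x6400
  op=0x6400>>11=0xc ⇒ decr (R)
  rd: (w>>9)&0x3=0x2 → R2

R2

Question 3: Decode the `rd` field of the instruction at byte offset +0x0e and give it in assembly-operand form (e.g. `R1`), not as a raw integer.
+0x0e: 1b 80 ⇒ word 0x1b80 (big)
  opcode bits[15:11]=0x3: sw/RR
  rd: (w>>9)&0x3=0x1 → R1
  rs: (w>>7)&0x3=0x3 → R3

R1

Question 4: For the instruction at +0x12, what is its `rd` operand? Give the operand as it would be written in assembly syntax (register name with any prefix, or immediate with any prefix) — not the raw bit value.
@+12  big-endian(62 00) = 0x6200
  top 5b → 0xc → decr [R]
  rd@[10:9]=0x1 ⇒ R1

R1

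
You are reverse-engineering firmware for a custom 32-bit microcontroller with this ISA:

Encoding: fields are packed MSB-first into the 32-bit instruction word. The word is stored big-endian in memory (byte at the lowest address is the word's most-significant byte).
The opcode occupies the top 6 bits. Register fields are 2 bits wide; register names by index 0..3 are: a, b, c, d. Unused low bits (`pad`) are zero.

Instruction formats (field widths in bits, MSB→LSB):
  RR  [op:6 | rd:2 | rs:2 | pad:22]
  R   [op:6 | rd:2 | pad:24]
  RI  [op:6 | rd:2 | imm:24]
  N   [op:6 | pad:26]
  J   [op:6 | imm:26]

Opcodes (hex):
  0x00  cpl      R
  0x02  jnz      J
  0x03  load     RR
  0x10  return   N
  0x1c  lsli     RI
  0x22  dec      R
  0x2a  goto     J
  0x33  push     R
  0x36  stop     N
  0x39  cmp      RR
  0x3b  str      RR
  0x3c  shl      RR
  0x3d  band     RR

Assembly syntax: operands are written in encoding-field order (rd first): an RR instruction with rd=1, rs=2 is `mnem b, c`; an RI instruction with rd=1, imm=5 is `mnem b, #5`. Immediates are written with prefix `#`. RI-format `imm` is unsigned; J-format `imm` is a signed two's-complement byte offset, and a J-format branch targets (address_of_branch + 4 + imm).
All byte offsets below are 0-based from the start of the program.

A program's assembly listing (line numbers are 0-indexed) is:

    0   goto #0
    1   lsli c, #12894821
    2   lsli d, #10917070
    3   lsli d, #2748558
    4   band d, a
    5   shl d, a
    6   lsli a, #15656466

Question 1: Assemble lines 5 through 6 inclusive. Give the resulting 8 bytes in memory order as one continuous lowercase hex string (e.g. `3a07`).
f300000070eee612

5. shl fields op=0x3c:6|rd=3:2|rs=0:2|pad=0:22 → word f3000000h → f3 00 00 00
6. lsli fields op=0x1c:6|rd=0:2|imm=15656466:24 → word 70eee612h → 70 ee e6 12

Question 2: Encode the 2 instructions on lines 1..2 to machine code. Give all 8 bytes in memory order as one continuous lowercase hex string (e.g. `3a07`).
L1: lsli op=0x1c:6|rd=2:2|imm=12894821:24 ⇒ 0x72c4c265 ⇒ big 72 c4 c2 65
L2: lsli op=0x1c:6|rd=3:2|imm=10917070:24 ⇒ 0x73a694ce ⇒ big 73 a6 94 ce

72c4c26573a694ce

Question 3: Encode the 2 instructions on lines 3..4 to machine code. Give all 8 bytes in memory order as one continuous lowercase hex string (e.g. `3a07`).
7329f08ef7000000

3. lsli fields op=0x1c:6|rd=3:2|imm=2748558:24 → word 7329f08eh → 73 29 f0 8e
4. band fields op=0x3d:6|rd=3:2|rs=0:2|pad=0:22 → word f7000000h → f7 00 00 00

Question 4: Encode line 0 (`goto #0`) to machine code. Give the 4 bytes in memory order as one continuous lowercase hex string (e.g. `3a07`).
a8000000

0. goto fields op=0x2a:6|imm=0:26 → word a8000000h → a8 00 00 00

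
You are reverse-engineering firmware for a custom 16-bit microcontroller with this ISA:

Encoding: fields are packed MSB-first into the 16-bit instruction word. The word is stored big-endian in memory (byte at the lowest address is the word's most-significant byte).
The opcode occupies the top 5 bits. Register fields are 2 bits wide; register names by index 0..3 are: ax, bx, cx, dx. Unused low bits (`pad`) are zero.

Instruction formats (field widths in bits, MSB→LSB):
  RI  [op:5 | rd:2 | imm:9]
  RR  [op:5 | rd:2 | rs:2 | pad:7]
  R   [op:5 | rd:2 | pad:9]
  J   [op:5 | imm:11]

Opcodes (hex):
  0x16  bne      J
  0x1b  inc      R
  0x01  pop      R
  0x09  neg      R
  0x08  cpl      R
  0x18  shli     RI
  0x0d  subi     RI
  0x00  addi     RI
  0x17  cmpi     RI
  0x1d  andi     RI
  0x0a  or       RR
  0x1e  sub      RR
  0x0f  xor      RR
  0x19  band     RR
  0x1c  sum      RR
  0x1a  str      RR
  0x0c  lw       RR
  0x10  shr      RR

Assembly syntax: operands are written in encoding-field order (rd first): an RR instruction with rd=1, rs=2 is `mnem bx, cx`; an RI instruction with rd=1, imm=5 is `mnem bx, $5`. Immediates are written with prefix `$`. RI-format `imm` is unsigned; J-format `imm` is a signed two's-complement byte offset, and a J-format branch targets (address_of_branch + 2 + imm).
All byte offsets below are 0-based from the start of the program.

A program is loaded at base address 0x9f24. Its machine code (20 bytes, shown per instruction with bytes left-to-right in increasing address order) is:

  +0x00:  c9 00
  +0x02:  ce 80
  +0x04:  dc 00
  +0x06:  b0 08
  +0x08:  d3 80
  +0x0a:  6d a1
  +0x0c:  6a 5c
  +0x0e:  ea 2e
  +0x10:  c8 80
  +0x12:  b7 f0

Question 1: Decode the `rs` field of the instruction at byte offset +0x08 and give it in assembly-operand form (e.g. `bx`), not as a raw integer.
+0x08: d3 80 ⇒ word 0xd380 (big)
  opcode bits[15:11]=0x1a: str/RR
  rd: (w>>9)&0x3=0x1 → bx
  rs: (w>>7)&0x3=0x3 → dx

dx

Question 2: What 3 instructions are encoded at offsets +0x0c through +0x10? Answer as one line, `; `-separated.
off 0x0c: read 6a 5c as big → 0x6a5c
  opcode bits[15:11]=0xd: subi/RI
  [10:9] rd=1 = bx
  [8:0] imm=92 = $92
off 0x0e: read ea 2e as big → 0xea2e
  opcode bits[15:11]=0x1d: andi/RI
  [10:9] rd=1 = bx
  [8:0] imm=46 = $46
off 0x10: read c8 80 as big → 0xc880
  opcode bits[15:11]=0x19: band/RR
  [10:9] rd=0 = ax
  [8:7] rs=1 = bx

subi bx, $92; andi bx, $46; band ax, bx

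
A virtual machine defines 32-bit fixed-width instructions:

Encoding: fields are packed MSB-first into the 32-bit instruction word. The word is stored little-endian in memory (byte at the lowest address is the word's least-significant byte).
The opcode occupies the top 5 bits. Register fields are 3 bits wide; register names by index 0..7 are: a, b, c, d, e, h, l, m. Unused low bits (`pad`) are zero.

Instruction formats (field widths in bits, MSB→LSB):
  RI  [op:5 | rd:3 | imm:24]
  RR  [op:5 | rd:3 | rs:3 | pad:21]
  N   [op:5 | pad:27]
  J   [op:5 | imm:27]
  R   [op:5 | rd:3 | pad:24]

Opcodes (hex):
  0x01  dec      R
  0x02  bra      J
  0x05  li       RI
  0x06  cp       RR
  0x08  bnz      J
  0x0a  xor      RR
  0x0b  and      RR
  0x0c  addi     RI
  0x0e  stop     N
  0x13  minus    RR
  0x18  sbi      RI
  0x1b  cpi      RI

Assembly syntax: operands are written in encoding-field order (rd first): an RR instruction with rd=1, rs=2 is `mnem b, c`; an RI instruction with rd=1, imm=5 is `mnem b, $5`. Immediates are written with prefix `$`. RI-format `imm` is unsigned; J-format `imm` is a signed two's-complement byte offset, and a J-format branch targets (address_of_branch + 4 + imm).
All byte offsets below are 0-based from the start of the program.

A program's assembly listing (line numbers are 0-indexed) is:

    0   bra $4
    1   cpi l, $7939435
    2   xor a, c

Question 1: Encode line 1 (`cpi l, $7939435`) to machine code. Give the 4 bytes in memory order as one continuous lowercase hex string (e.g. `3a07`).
1. cpi fields op=0x1b:5|rd=6:3|imm=7939435:24 → word de79256bh → 6b 25 79 de

6b2579de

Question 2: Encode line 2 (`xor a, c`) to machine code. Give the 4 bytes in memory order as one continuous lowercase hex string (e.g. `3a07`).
00004050

2. xor fields op=0xa:5|rd=0:3|rs=2:3|pad=0:21 → word 50400000h → 00 00 40 50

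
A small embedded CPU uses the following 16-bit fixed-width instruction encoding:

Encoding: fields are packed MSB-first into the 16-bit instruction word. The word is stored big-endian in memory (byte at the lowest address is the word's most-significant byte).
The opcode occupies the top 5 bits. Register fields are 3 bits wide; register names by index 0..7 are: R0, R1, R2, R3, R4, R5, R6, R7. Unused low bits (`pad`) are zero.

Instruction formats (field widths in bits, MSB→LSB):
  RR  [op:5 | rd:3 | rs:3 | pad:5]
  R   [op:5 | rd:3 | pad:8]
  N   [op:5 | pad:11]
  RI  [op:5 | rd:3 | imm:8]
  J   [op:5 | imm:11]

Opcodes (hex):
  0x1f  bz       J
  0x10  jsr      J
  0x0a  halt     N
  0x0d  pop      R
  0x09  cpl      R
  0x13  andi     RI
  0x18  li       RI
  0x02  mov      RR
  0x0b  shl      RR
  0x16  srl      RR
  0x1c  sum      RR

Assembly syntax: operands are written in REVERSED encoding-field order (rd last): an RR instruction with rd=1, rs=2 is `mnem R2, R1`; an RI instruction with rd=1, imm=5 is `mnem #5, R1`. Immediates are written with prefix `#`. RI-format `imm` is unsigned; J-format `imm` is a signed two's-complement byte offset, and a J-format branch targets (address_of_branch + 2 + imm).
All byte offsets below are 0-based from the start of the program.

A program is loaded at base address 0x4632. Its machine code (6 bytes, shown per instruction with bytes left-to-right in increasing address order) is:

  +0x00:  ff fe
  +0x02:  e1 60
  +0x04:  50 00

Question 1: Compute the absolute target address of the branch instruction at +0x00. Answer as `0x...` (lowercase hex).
+0x00: ff fe ⇒ word 0xfffe (big)
  op=0xfffe>>11=0x1f ⇒ bz (J)
  imm: (w>>0)&0x7ff=0x7fe (s11→-2) → #-2
  target = base 0x4632 + off 0x00 + 2 + imm -2 = 0x4632

0x4632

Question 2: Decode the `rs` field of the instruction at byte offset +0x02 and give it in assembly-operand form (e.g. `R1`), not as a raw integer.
R3

@+02  big-endian(e1 60) = 0xe160
  top 5b → 0x1c → sum [RR]
  rd: (w>>8)&0x7=0x1 → R1
  rs: (w>>5)&0x7=0x3 → R3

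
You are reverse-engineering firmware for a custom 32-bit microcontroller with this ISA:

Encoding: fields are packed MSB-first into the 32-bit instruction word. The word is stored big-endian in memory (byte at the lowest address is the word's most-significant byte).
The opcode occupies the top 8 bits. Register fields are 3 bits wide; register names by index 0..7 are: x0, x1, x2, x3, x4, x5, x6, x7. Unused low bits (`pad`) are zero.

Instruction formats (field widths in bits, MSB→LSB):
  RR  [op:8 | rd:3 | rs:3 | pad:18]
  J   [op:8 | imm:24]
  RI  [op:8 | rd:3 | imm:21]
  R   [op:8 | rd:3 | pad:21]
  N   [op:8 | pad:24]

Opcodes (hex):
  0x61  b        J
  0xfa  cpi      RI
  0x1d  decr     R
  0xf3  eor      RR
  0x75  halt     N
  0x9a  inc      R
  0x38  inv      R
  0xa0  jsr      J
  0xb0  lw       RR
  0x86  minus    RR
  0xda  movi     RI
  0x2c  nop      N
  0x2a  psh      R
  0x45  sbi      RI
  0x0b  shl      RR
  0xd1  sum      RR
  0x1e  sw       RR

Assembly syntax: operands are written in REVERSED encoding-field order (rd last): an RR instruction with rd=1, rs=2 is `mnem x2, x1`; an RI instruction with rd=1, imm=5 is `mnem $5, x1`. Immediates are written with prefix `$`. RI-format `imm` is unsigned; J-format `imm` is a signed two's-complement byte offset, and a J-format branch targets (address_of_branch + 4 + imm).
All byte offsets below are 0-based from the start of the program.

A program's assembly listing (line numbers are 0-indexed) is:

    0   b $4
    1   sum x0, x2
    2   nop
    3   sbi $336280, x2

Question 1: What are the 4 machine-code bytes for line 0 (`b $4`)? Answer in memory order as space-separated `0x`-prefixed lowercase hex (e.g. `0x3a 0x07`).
line 0 (b): pack op=0x61:8|imm=4:24 = 0x61000004; big→ 61 00 00 04

0x61 0x00 0x00 0x04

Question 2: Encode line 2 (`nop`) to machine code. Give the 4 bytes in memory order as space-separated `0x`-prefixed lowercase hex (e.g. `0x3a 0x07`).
0x2c 0x00 0x00 0x00

2. nop fields op=0x2c:8|pad=0:24 → word 2c000000h → 2c 00 00 00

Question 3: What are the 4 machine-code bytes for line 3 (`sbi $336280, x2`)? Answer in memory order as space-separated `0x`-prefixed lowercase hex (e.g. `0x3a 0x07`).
0x45 0x45 0x21 0x98

L3: sbi op=0x45:8|rd=2:3|imm=336280:21 ⇒ 0x45452198 ⇒ big 45 45 21 98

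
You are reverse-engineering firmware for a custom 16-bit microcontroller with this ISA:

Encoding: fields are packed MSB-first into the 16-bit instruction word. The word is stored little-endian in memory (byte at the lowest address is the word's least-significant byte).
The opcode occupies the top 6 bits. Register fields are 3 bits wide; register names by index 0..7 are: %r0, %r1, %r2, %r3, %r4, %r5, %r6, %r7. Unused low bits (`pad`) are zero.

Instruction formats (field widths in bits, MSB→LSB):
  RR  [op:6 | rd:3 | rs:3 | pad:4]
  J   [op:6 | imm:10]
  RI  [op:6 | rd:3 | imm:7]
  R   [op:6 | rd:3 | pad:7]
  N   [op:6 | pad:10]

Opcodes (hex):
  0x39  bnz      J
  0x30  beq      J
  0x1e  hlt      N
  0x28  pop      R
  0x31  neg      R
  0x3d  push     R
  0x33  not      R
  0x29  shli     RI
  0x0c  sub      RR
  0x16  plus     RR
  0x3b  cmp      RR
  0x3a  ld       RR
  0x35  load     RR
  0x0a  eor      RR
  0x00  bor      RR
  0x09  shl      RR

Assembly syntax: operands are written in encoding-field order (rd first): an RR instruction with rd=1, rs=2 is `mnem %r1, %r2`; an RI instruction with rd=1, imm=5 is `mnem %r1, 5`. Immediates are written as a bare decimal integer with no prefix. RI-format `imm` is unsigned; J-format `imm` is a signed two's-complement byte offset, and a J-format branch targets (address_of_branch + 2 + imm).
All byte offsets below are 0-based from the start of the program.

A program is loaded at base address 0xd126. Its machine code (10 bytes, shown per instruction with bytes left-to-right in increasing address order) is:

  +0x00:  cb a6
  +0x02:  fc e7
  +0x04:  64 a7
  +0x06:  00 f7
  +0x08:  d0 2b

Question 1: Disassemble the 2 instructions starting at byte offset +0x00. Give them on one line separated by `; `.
shli %r5, 75; bnz -4

+0x00: cb a6 ⇒ word 0xa6cb (little)
  opcode bits[15:10]=0x29: shli/RI
  rd: (w>>7)&0x7=0x5 → %r5
  imm: (w>>0)&0x7f=0x4b → 75
+0x02: fc e7 ⇒ word 0xe7fc (little)
  opcode bits[15:10]=0x39: bnz/J
  imm: (w>>0)&0x3ff=0x3fc (s10→-4) → -4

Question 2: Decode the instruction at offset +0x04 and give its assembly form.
[04] 64 a7 → 0xa764
  opcode bits[15:10]=0x29: shli/RI
  rd@[9:7]=0x6 ⇒ %r6
  imm@[6:0]=0x64 ⇒ 100

shli %r6, 100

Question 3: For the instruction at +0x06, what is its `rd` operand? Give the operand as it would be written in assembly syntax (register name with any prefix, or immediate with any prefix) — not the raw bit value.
%r6

[06] 00 f7 → 0xf700
  op=0xf700>>10=0x3d ⇒ push (R)
  rd: (w>>7)&0x7=0x6 → %r6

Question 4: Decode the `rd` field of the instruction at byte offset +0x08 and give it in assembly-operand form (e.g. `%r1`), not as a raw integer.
%r7

@+08  little-endian(d0 2b) = 0x2bd0
  op=0x2bd0>>10=0xa ⇒ eor (RR)
  rd: (w>>7)&0x7=0x7 → %r7
  rs: (w>>4)&0x7=0x5 → %r5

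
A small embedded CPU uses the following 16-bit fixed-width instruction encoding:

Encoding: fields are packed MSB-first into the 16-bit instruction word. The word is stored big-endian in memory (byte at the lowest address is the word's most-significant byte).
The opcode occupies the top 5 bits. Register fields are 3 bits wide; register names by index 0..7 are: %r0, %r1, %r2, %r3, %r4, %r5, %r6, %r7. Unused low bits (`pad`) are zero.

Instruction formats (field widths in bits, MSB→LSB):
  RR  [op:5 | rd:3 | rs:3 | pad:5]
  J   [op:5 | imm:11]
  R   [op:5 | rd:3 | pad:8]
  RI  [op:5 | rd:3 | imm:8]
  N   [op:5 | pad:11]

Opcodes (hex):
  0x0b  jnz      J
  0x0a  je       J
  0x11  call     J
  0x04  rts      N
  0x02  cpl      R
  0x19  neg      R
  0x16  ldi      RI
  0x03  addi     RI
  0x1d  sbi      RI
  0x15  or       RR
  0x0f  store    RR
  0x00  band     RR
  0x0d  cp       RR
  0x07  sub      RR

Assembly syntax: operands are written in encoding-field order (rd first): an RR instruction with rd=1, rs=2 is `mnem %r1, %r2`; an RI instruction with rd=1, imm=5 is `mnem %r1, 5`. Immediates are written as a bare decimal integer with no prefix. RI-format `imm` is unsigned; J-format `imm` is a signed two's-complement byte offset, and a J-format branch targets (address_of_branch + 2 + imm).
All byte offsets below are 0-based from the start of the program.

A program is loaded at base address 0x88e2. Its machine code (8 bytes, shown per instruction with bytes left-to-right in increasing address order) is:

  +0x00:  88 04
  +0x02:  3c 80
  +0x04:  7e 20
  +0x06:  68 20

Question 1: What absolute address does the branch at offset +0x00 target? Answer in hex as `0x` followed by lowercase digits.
@+00  big-endian(88 04) = 0x8804
  opcode bits[15:11]=0x11: call/J
  [10:0] imm=4 = 4
  target = base 0x88e2 + off 0x00 + 2 + imm 4 = 0x88e8

0x88e8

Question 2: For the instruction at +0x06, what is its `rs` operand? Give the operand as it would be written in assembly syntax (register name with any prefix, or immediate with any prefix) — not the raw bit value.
%r1

off 0x06: read 68 20 as big → 0x6820
  opcode bits[15:11]=0xd: cp/RR
  [10:8] rd=0 = %r0
  [7:5] rs=1 = %r1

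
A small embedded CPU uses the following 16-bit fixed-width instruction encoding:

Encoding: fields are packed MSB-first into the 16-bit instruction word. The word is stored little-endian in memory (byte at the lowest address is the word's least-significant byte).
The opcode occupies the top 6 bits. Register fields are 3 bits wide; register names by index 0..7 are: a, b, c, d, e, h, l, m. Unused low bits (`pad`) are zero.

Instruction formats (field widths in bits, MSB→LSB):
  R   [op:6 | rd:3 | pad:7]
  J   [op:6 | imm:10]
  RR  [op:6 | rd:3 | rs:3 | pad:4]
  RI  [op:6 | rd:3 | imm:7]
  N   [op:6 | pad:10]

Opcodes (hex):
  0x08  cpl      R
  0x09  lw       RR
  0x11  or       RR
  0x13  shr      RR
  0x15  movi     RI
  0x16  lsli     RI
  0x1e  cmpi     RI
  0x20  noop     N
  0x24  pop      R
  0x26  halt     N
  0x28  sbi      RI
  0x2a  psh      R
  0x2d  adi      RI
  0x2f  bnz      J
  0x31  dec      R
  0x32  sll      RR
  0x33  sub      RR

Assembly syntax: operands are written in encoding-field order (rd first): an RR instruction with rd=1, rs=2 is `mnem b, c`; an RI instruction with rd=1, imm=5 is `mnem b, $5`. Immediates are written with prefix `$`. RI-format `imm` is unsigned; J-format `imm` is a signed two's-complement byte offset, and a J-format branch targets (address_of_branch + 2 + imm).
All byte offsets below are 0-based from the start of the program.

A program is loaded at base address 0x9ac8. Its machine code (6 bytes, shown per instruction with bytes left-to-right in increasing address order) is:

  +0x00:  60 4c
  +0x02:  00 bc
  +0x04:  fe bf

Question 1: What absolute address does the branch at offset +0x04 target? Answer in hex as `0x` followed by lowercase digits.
0x9acc

off 0x04: read fe bf as little → 0xbffe
  opcode bits[15:10]=0x2f: bnz/J
  [9:0] imm=1022 (s10→-2) = $-2
  target = base 0x9ac8 + off 0x04 + 2 + imm -2 = 0x9acc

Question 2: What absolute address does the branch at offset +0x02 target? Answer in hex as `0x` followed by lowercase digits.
0x9acc

@+02  little-endian(00 bc) = 0xbc00
  op=0xbc00>>10=0x2f ⇒ bnz (J)
  imm@[9:0]=0x0 ⇒ $0
  target = base 0x9ac8 + off 0x02 + 2 + imm 0 = 0x9acc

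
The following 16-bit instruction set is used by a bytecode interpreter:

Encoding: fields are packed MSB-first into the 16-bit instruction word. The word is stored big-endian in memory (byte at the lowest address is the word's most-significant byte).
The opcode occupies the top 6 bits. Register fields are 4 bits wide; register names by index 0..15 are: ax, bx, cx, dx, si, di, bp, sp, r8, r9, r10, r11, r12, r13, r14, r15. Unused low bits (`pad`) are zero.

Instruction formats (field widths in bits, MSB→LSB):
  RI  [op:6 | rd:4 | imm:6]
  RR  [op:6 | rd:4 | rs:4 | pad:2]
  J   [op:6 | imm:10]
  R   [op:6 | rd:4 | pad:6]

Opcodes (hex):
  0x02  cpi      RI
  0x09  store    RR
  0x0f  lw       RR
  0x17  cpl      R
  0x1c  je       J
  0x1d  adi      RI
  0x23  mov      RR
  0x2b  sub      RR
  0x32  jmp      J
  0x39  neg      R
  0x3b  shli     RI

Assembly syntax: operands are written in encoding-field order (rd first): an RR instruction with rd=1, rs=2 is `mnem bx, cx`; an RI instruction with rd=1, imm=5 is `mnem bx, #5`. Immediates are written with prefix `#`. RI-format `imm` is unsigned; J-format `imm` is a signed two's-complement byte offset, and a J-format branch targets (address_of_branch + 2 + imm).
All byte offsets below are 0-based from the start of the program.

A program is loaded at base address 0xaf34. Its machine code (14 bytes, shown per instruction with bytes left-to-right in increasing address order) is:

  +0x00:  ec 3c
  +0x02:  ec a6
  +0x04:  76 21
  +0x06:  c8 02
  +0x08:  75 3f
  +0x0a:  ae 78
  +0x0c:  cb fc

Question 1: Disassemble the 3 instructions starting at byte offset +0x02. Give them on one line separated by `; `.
off 0x02: read ec a6 as big → 0xeca6
  opcode bits[15:10]=0x3b: shli/RI
  [9:6] rd=2 = cx
  [5:0] imm=38 = #38
off 0x04: read 76 21 as big → 0x7621
  opcode bits[15:10]=0x1d: adi/RI
  [9:6] rd=8 = r8
  [5:0] imm=33 = #33
off 0x06: read c8 02 as big → 0xc802
  opcode bits[15:10]=0x32: jmp/J
  [9:0] imm=2 = #2

shli cx, #38; adi r8, #33; jmp #2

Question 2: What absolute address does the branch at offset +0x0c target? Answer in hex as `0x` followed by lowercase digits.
off 0x0c: read cb fc as big → 0xcbfc
  op=0xcbfc>>10=0x32 ⇒ jmp (J)
  [9:0] imm=1020 (s10→-4) = #-4
  target = base 0xaf34 + off 0x0c + 2 + imm -4 = 0xaf3e

0xaf3e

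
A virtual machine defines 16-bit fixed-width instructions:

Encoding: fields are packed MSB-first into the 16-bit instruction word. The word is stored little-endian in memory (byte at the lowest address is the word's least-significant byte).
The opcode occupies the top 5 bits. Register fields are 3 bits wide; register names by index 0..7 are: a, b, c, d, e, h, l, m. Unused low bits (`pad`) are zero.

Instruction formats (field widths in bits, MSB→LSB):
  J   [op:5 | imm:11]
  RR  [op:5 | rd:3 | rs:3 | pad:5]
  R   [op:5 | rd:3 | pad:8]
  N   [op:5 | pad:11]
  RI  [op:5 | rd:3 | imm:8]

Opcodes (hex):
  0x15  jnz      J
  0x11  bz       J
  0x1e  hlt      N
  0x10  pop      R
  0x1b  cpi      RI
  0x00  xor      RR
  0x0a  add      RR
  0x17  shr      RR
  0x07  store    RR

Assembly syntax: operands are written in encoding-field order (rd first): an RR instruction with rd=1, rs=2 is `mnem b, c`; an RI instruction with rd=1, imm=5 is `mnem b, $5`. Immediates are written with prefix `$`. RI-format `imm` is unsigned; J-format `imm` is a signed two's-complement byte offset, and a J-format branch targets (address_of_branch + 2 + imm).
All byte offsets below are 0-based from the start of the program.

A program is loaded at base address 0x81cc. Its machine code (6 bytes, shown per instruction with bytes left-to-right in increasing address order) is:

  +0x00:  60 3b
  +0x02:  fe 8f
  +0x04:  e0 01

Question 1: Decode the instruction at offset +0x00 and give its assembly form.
store d, d

off 0x00: read 60 3b as little → 0x3b60
  op=0x3b60>>11=0x7 ⇒ store (RR)
  rd: (w>>8)&0x7=0x3 → d
  rs: (w>>5)&0x7=0x3 → d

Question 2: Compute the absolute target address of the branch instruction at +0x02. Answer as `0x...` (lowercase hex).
+0x02: fe 8f ⇒ word 0x8ffe (little)
  opcode bits[15:11]=0x11: bz/J
  imm: (w>>0)&0x7ff=0x7fe (s11→-2) → $-2
  target = base 0x81cc + off 0x02 + 2 + imm -2 = 0x81ce

0x81ce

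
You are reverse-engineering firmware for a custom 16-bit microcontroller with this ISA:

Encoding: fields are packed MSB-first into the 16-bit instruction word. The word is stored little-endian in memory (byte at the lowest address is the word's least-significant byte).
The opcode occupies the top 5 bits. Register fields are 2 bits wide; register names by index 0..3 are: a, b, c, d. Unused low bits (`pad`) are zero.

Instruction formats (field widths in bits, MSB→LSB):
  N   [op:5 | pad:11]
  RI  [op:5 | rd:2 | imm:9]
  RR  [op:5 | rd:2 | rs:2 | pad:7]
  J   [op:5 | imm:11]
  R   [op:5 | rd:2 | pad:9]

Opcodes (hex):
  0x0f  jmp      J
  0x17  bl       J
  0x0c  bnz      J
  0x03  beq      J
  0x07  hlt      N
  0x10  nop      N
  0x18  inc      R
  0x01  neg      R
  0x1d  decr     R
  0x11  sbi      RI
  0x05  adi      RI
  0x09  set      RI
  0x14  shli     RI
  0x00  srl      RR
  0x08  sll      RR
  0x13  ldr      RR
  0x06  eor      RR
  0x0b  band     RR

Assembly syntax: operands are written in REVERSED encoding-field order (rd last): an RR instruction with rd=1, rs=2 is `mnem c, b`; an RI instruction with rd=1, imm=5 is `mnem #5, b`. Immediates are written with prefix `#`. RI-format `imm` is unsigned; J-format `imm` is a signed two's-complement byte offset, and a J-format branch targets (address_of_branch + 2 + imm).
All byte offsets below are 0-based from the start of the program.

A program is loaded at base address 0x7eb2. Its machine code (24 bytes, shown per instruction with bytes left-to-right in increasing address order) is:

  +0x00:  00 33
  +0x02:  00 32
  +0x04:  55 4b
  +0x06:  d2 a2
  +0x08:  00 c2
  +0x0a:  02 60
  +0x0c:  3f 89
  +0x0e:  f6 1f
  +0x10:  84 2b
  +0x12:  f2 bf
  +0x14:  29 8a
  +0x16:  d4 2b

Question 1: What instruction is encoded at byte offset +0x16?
adi #468, b

[16] d4 2b → 0x2bd4
  op=0x2bd4>>11=0x5 ⇒ adi (RI)
  rd@[10:9]=0x1 ⇒ b
  imm@[8:0]=0x1d4 ⇒ #468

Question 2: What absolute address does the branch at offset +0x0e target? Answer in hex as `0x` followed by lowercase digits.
0x7eb8

[0e] f6 1f → 0x1ff6
  op=0x1ff6>>11=0x3 ⇒ beq (J)
  imm@[10:0]=0x7f6 (s11→-10) ⇒ #-10
  target = base 0x7eb2 + off 0x0e + 2 + imm -10 = 0x7eb8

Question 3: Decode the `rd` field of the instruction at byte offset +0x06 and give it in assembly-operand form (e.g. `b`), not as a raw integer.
b

[06] d2 a2 → 0xa2d2
  top 5b → 0x14 → shli [RI]
  rd@[10:9]=0x1 ⇒ b
  imm@[8:0]=0xd2 ⇒ #210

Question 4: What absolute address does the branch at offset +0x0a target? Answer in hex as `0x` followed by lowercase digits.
0x7ec0

[0a] 02 60 → 0x6002
  op=0x6002>>11=0xc ⇒ bnz (J)
  imm@[10:0]=0x2 ⇒ #2
  target = base 0x7eb2 + off 0x0a + 2 + imm 2 = 0x7ec0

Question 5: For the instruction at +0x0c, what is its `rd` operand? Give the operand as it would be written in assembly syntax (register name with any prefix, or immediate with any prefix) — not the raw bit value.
+0x0c: 3f 89 ⇒ word 0x893f (little)
  top 5b → 0x11 → sbi [RI]
  rd: (w>>9)&0x3=0x0 → a
  imm: (w>>0)&0x1ff=0x13f → #319

a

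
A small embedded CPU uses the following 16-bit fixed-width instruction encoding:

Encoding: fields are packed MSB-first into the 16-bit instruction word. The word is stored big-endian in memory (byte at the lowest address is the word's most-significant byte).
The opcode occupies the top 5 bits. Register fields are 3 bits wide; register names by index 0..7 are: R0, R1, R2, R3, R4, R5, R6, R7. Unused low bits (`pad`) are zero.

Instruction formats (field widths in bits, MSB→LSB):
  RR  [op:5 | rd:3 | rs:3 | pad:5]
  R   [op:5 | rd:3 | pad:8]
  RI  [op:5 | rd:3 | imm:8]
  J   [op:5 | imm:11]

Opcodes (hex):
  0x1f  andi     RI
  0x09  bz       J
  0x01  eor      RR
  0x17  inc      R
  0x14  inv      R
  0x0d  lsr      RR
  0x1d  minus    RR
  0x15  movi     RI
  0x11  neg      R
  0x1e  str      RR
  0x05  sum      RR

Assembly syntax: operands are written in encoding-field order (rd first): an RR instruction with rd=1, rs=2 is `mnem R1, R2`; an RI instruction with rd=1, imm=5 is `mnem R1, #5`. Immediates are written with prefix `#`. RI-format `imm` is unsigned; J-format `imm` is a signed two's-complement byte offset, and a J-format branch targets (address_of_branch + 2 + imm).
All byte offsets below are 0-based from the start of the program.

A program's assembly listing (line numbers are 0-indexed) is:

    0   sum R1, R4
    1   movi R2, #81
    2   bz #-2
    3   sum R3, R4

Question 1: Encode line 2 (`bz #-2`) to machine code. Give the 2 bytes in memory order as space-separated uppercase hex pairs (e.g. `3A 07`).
line 2 (bz): pack op=0x9:5|imm=-2:11 = 0x4ffe; big→ 4f fe

4F FE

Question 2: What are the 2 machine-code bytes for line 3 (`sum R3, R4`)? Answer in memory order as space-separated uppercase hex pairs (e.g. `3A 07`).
line 3 (sum): pack op=0x5:5|rd=3:3|rs=4:3|pad=0:5 = 0x2b80; big→ 2b 80

2B 80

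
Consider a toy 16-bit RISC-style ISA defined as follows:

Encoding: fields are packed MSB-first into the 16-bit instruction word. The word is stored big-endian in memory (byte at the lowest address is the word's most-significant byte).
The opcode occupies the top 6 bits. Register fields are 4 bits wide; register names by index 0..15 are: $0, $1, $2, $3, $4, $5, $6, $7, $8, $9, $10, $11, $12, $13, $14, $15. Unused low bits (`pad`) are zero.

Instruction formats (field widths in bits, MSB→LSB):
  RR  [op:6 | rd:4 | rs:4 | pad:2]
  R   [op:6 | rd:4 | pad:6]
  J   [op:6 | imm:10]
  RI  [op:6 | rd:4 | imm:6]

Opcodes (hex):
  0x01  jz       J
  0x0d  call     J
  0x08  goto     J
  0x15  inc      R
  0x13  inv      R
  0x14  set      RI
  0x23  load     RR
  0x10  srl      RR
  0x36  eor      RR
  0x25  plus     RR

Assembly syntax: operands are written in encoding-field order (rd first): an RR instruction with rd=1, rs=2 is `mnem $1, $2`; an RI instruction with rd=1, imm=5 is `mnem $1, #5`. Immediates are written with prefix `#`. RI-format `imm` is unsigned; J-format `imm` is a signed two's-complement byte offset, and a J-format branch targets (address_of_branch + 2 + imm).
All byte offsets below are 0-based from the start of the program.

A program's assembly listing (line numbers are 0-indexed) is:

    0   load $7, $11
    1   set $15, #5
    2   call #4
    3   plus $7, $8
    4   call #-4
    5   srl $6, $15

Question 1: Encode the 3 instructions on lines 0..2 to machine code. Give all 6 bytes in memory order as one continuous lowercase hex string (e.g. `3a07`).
line 0 (load): pack op=0x23:6|rd=7:4|rs=11:4|pad=0:2 = 0x8dec; big→ 8d ec
line 1 (set): pack op=0x14:6|rd=15:4|imm=5:6 = 0x53c5; big→ 53 c5
line 2 (call): pack op=0xd:6|imm=4:10 = 0x3404; big→ 34 04

8dec53c53404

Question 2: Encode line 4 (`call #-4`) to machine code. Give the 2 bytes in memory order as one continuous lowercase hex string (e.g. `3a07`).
line 4 (call): pack op=0xd:6|imm=-4:10 = 0x37fc; big→ 37 fc

37fc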